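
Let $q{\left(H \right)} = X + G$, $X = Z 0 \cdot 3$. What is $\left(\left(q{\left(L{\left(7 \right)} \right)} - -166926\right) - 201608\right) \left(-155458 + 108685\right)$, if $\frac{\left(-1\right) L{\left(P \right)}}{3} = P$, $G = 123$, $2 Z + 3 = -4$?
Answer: $1616428107$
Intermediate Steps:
$Z = - \frac{7}{2}$ ($Z = - \frac{3}{2} + \frac{1}{2} \left(-4\right) = - \frac{3}{2} - 2 = - \frac{7}{2} \approx -3.5$)
$X = 0$ ($X = \left(- \frac{7}{2}\right) 0 \cdot 3 = 0 \cdot 3 = 0$)
$L{\left(P \right)} = - 3 P$
$q{\left(H \right)} = 123$ ($q{\left(H \right)} = 0 + 123 = 123$)
$\left(\left(q{\left(L{\left(7 \right)} \right)} - -166926\right) - 201608\right) \left(-155458 + 108685\right) = \left(\left(123 - -166926\right) - 201608\right) \left(-155458 + 108685\right) = \left(\left(123 + 166926\right) - 201608\right) \left(-46773\right) = \left(167049 - 201608\right) \left(-46773\right) = \left(-34559\right) \left(-46773\right) = 1616428107$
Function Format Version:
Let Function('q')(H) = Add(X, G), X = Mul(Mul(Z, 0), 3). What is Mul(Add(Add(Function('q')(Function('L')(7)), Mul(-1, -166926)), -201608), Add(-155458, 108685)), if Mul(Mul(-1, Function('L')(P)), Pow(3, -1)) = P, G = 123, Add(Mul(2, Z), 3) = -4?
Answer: 1616428107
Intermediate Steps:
Z = Rational(-7, 2) (Z = Add(Rational(-3, 2), Mul(Rational(1, 2), -4)) = Add(Rational(-3, 2), -2) = Rational(-7, 2) ≈ -3.5000)
X = 0 (X = Mul(Mul(Rational(-7, 2), 0), 3) = Mul(0, 3) = 0)
Function('L')(P) = Mul(-3, P)
Function('q')(H) = 123 (Function('q')(H) = Add(0, 123) = 123)
Mul(Add(Add(Function('q')(Function('L')(7)), Mul(-1, -166926)), -201608), Add(-155458, 108685)) = Mul(Add(Add(123, Mul(-1, -166926)), -201608), Add(-155458, 108685)) = Mul(Add(Add(123, 166926), -201608), -46773) = Mul(Add(167049, -201608), -46773) = Mul(-34559, -46773) = 1616428107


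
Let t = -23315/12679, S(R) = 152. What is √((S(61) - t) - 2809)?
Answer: 6*I*√11856551307/12679 ≈ 51.528*I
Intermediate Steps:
t = -23315/12679 (t = -23315*1/12679 = -23315/12679 ≈ -1.8389)
√((S(61) - t) - 2809) = √((152 - 1*(-23315/12679)) - 2809) = √((152 + 23315/12679) - 2809) = √(1950523/12679 - 2809) = √(-33664788/12679) = 6*I*√11856551307/12679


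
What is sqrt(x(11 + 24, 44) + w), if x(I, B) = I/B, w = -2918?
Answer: I*sqrt(1411927)/22 ≈ 54.011*I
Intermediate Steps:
sqrt(x(11 + 24, 44) + w) = sqrt((11 + 24)/44 - 2918) = sqrt(35*(1/44) - 2918) = sqrt(35/44 - 2918) = sqrt(-128357/44) = I*sqrt(1411927)/22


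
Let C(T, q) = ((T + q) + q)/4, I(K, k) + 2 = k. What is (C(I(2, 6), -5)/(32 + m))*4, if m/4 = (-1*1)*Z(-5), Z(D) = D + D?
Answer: -1/12 ≈ -0.083333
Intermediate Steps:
I(K, k) = -2 + k
Z(D) = 2*D
m = 40 (m = 4*((-1*1)*(2*(-5))) = 4*(-1*(-10)) = 4*10 = 40)
C(T, q) = q/2 + T/4 (C(T, q) = (T + 2*q)*(¼) = q/2 + T/4)
(C(I(2, 6), -5)/(32 + m))*4 = (((½)*(-5) + (-2 + 6)/4)/(32 + 40))*4 = ((-5/2 + (¼)*4)/72)*4 = ((-5/2 + 1)/72)*4 = ((1/72)*(-3/2))*4 = -1/48*4 = -1/12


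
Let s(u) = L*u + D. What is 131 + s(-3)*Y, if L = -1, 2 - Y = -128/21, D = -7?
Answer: 2071/21 ≈ 98.619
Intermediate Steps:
Y = 170/21 (Y = 2 - (-128)/21 = 2 - 1*(-128/21) = 2 + 128/21 = 170/21 ≈ 8.0952)
s(u) = -7 - u (s(u) = -u - 7 = -7 - u)
131 + s(-3)*Y = 131 + (-7 - 1*(-3))*(170/21) = 131 + (-7 + 3)*(170/21) = 131 - 4*170/21 = 131 - 680/21 = 2071/21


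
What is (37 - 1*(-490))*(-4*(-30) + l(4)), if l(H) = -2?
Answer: 62186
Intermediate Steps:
(37 - 1*(-490))*(-4*(-30) + l(4)) = (37 - 1*(-490))*(-4*(-30) - 2) = (37 + 490)*(120 - 2) = 527*118 = 62186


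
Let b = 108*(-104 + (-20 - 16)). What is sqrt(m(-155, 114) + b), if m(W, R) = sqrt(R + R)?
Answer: sqrt(-15120 + 2*sqrt(57)) ≈ 122.9*I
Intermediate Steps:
m(W, R) = sqrt(2)*sqrt(R) (m(W, R) = sqrt(2*R) = sqrt(2)*sqrt(R))
b = -15120 (b = 108*(-104 - 36) = 108*(-140) = -15120)
sqrt(m(-155, 114) + b) = sqrt(sqrt(2)*sqrt(114) - 15120) = sqrt(2*sqrt(57) - 15120) = sqrt(-15120 + 2*sqrt(57))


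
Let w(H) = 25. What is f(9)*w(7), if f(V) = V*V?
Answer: 2025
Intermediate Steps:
f(V) = V²
f(9)*w(7) = 9²*25 = 81*25 = 2025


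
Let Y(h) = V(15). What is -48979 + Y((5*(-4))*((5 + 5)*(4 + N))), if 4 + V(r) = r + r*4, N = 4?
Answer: -48908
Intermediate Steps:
V(r) = -4 + 5*r (V(r) = -4 + (r + r*4) = -4 + (r + 4*r) = -4 + 5*r)
Y(h) = 71 (Y(h) = -4 + 5*15 = -4 + 75 = 71)
-48979 + Y((5*(-4))*((5 + 5)*(4 + N))) = -48979 + 71 = -48908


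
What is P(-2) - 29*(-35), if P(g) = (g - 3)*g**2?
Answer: 995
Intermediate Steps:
P(g) = g**2*(-3 + g) (P(g) = (-3 + g)*g**2 = g**2*(-3 + g))
P(-2) - 29*(-35) = (-2)**2*(-3 - 2) - 29*(-35) = 4*(-5) + 1015 = -20 + 1015 = 995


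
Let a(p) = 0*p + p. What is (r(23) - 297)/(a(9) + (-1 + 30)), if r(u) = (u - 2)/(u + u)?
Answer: -13641/1748 ≈ -7.8038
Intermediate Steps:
r(u) = (-2 + u)/(2*u) (r(u) = (-2 + u)/((2*u)) = (-2 + u)*(1/(2*u)) = (-2 + u)/(2*u))
a(p) = p (a(p) = 0 + p = p)
(r(23) - 297)/(a(9) + (-1 + 30)) = ((1/2)*(-2 + 23)/23 - 297)/(9 + (-1 + 30)) = ((1/2)*(1/23)*21 - 297)/(9 + 29) = (21/46 - 297)/38 = -13641/46*1/38 = -13641/1748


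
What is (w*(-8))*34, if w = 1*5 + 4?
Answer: -2448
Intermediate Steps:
w = 9 (w = 5 + 4 = 9)
(w*(-8))*34 = (9*(-8))*34 = -72*34 = -2448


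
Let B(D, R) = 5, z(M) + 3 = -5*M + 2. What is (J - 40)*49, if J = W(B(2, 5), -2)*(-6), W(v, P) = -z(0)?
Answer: -2254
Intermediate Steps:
z(M) = -1 - 5*M (z(M) = -3 + (-5*M + 2) = -3 + (2 - 5*M) = -1 - 5*M)
W(v, P) = 1 (W(v, P) = -(-1 - 5*0) = -(-1 + 0) = -1*(-1) = 1)
J = -6 (J = 1*(-6) = -6)
(J - 40)*49 = (-6 - 40)*49 = -46*49 = -2254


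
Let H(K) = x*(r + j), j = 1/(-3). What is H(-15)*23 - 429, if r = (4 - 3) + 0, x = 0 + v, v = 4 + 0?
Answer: -1103/3 ≈ -367.67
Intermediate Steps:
v = 4
j = -⅓ ≈ -0.33333
x = 4 (x = 0 + 4 = 4)
r = 1 (r = 1 + 0 = 1)
H(K) = 8/3 (H(K) = 4*(1 - ⅓) = 4*(⅔) = 8/3)
H(-15)*23 - 429 = (8/3)*23 - 429 = 184/3 - 429 = -1103/3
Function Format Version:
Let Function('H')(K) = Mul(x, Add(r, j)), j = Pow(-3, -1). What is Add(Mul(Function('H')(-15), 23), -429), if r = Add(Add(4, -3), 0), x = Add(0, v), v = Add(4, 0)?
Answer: Rational(-1103, 3) ≈ -367.67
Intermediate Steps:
v = 4
j = Rational(-1, 3) ≈ -0.33333
x = 4 (x = Add(0, 4) = 4)
r = 1 (r = Add(1, 0) = 1)
Function('H')(K) = Rational(8, 3) (Function('H')(K) = Mul(4, Add(1, Rational(-1, 3))) = Mul(4, Rational(2, 3)) = Rational(8, 3))
Add(Mul(Function('H')(-15), 23), -429) = Add(Mul(Rational(8, 3), 23), -429) = Add(Rational(184, 3), -429) = Rational(-1103, 3)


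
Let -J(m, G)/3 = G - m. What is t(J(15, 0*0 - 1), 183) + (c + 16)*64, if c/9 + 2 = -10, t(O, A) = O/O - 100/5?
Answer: -5907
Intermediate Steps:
J(m, G) = -3*G + 3*m (J(m, G) = -3*(G - m) = -3*G + 3*m)
t(O, A) = -19 (t(O, A) = 1 - 100*⅕ = 1 - 20 = -19)
c = -108 (c = -18 + 9*(-10) = -18 - 90 = -108)
t(J(15, 0*0 - 1), 183) + (c + 16)*64 = -19 + (-108 + 16)*64 = -19 - 92*64 = -19 - 5888 = -5907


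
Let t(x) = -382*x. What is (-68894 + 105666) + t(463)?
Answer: -140094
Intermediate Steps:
(-68894 + 105666) + t(463) = (-68894 + 105666) - 382*463 = 36772 - 176866 = -140094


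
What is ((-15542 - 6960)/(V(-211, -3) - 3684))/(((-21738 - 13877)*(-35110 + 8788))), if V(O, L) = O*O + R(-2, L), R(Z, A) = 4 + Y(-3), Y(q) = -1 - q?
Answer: -11251/19144299159645 ≈ -5.8769e-10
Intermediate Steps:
R(Z, A) = 6 (R(Z, A) = 4 + (-1 - 1*(-3)) = 4 + (-1 + 3) = 4 + 2 = 6)
V(O, L) = 6 + O**2 (V(O, L) = O*O + 6 = O**2 + 6 = 6 + O**2)
((-15542 - 6960)/(V(-211, -3) - 3684))/(((-21738 - 13877)*(-35110 + 8788))) = ((-15542 - 6960)/((6 + (-211)**2) - 3684))/(((-21738 - 13877)*(-35110 + 8788))) = (-22502/((6 + 44521) - 3684))/((-35615*(-26322))) = -22502/(44527 - 3684)/937458030 = -22502/40843*(1/937458030) = -22502*1/40843*(1/937458030) = -22502/40843*1/937458030 = -11251/19144299159645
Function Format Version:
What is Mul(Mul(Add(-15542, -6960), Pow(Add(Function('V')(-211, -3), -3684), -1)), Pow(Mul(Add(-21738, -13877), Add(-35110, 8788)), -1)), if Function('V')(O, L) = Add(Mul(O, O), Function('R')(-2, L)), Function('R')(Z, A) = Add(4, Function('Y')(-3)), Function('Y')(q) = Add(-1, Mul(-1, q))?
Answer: Rational(-11251, 19144299159645) ≈ -5.8769e-10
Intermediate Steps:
Function('R')(Z, A) = 6 (Function('R')(Z, A) = Add(4, Add(-1, Mul(-1, -3))) = Add(4, Add(-1, 3)) = Add(4, 2) = 6)
Function('V')(O, L) = Add(6, Pow(O, 2)) (Function('V')(O, L) = Add(Mul(O, O), 6) = Add(Pow(O, 2), 6) = Add(6, Pow(O, 2)))
Mul(Mul(Add(-15542, -6960), Pow(Add(Function('V')(-211, -3), -3684), -1)), Pow(Mul(Add(-21738, -13877), Add(-35110, 8788)), -1)) = Mul(Mul(Add(-15542, -6960), Pow(Add(Add(6, Pow(-211, 2)), -3684), -1)), Pow(Mul(Add(-21738, -13877), Add(-35110, 8788)), -1)) = Mul(Mul(-22502, Pow(Add(Add(6, 44521), -3684), -1)), Pow(Mul(-35615, -26322), -1)) = Mul(Mul(-22502, Pow(Add(44527, -3684), -1)), Pow(937458030, -1)) = Mul(Mul(-22502, Pow(40843, -1)), Rational(1, 937458030)) = Mul(Mul(-22502, Rational(1, 40843)), Rational(1, 937458030)) = Mul(Rational(-22502, 40843), Rational(1, 937458030)) = Rational(-11251, 19144299159645)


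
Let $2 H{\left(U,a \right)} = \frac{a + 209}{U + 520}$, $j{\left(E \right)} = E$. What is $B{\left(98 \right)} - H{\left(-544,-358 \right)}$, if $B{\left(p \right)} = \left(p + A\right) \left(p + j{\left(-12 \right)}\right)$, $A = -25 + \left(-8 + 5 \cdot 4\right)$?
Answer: $\frac{350731}{48} \approx 7306.9$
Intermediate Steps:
$A = -13$ ($A = -25 + \left(-8 + 20\right) = -25 + 12 = -13$)
$B{\left(p \right)} = \left(-13 + p\right) \left(-12 + p\right)$ ($B{\left(p \right)} = \left(p - 13\right) \left(p - 12\right) = \left(-13 + p\right) \left(-12 + p\right)$)
$H{\left(U,a \right)} = \frac{209 + a}{2 \left(520 + U\right)}$ ($H{\left(U,a \right)} = \frac{\left(a + 209\right) \frac{1}{U + 520}}{2} = \frac{\left(209 + a\right) \frac{1}{520 + U}}{2} = \frac{\frac{1}{520 + U} \left(209 + a\right)}{2} = \frac{209 + a}{2 \left(520 + U\right)}$)
$B{\left(98 \right)} - H{\left(-544,-358 \right)} = \left(156 + 98^{2} - 2450\right) - \frac{209 - 358}{2 \left(520 - 544\right)} = \left(156 + 9604 - 2450\right) - \frac{1}{2} \frac{1}{-24} \left(-149\right) = 7310 - \frac{1}{2} \left(- \frac{1}{24}\right) \left(-149\right) = 7310 - \frac{149}{48} = \frac{350731}{48}$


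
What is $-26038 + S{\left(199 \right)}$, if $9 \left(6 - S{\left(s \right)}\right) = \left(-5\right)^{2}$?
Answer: $- \frac{234313}{9} \approx -26035.0$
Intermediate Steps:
$S{\left(s \right)} = \frac{29}{9}$ ($S{\left(s \right)} = 6 - \frac{\left(-5\right)^{2}}{9} = 6 - \frac{25}{9} = \frac{29}{9}$)
$-26038 + S{\left(199 \right)} = -26038 + \frac{29}{9} = - \frac{234313}{9}$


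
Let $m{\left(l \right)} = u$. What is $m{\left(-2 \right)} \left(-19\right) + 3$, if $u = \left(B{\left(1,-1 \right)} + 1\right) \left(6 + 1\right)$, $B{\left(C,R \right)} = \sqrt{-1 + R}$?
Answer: $-130 - 133 i \sqrt{2} \approx -130.0 - 188.09 i$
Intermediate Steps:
$u = 7 + 7 i \sqrt{2}$ ($u = \left(\sqrt{-1 - 1} + 1\right) \left(6 + 1\right) = \left(\sqrt{-2} + 1\right) 7 = \left(i \sqrt{2} + 1\right) 7 = \left(1 + i \sqrt{2}\right) 7 = 7 + 7 i \sqrt{2} \approx 7.0 + 9.8995 i$)
$m{\left(l \right)} = 7 + 7 i \sqrt{2}$
$m{\left(-2 \right)} \left(-19\right) + 3 = \left(7 + 7 i \sqrt{2}\right) \left(-19\right) + 3 = \left(-133 - 133 i \sqrt{2}\right) + 3 = -130 - 133 i \sqrt{2}$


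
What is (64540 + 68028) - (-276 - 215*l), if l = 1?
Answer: 133059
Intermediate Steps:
(64540 + 68028) - (-276 - 215*l) = (64540 + 68028) - (-276 - 215*1) = 132568 - (-276 - 215) = 132568 - 1*(-491) = 132568 + 491 = 133059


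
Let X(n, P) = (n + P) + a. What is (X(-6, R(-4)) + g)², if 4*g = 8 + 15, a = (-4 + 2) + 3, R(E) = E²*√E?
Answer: -16375/16 + 48*I ≈ -1023.4 + 48.0*I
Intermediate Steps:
R(E) = E^(5/2)
a = 1 (a = -2 + 3 = 1)
X(n, P) = 1 + P + n (X(n, P) = (n + P) + 1 = (P + n) + 1 = 1 + P + n)
g = 23/4 (g = (8 + 15)/4 = (¼)*23 = 23/4 ≈ 5.7500)
(X(-6, R(-4)) + g)² = ((1 + (-4)^(5/2) - 6) + 23/4)² = ((1 + 32*I - 6) + 23/4)² = ((-5 + 32*I) + 23/4)² = (¾ + 32*I)²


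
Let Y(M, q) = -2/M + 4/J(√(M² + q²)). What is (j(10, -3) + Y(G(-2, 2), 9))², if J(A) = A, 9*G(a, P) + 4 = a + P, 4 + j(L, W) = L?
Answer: 2905641/26308 + 756*√6577/6577 ≈ 119.77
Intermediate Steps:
j(L, W) = -4 + L
G(a, P) = -4/9 + P/9 + a/9 (G(a, P) = -4/9 + (a + P)/9 = -4/9 + (P + a)/9 = -4/9 + (P/9 + a/9) = -4/9 + P/9 + a/9)
Y(M, q) = -2/M + 4/√(M² + q²) (Y(M, q) = -2/M + 4/(√(M² + q²)) = -2/M + 4/√(M² + q²))
(j(10, -3) + Y(G(-2, 2), 9))² = ((-4 + 10) + (-2/(-4/9 + (⅑)*2 + (⅑)*(-2)) + 4/√((-4/9 + (⅑)*2 + (⅑)*(-2))² + 9²)))² = (6 + (-2/(-4/9 + 2/9 - 2/9) + 4/√((-4/9 + 2/9 - 2/9)² + 81)))² = (6 + (-2/(-4/9) + 4/√((-4/9)² + 81)))² = (6 + (-2*(-9/4) + 4/√(16/81 + 81)))² = (6 + (9/2 + 4/√(6577/81)))² = (6 + (9/2 + 4*(9*√6577/6577)))² = (6 + (9/2 + 36*√6577/6577))² = (21/2 + 36*√6577/6577)²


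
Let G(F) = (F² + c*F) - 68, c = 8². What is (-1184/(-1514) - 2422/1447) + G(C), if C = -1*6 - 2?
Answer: -566192394/1095379 ≈ -516.89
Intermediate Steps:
C = -8 (C = -6 - 2 = -8)
c = 64
G(F) = -68 + F² + 64*F (G(F) = (F² + 64*F) - 68 = -68 + F² + 64*F)
(-1184/(-1514) - 2422/1447) + G(C) = (-1184/(-1514) - 2422/1447) + (-68 + (-8)² + 64*(-8)) = (-1184*(-1/1514) - 2422*1/1447) + (-68 + 64 - 512) = (592/757 - 2422/1447) - 516 = -976830/1095379 - 516 = -566192394/1095379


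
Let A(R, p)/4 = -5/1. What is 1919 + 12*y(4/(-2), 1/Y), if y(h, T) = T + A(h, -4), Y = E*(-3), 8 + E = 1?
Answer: 11757/7 ≈ 1679.6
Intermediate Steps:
E = -7 (E = -8 + 1 = -7)
A(R, p) = -20 (A(R, p) = 4*(-5/1) = 4*(-5*1) = 4*(-5) = -20)
Y = 21 (Y = -7*(-3) = 21)
y(h, T) = -20 + T (y(h, T) = T - 20 = -20 + T)
1919 + 12*y(4/(-2), 1/Y) = 1919 + 12*(-20 + 1/21) = 1919 + 12*(-419/21) = 1919 - 1676/7 = 11757/7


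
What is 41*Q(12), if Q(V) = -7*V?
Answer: -3444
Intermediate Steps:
41*Q(12) = 41*(-7*12) = 41*(-84) = -3444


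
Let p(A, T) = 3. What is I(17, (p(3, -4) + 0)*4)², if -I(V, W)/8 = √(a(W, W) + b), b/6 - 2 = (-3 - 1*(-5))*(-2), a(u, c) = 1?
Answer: -704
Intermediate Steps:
b = -12 (b = 12 + 6*((-3 - 1*(-5))*(-2)) = 12 + 6*((-3 + 5)*(-2)) = 12 + 6*(2*(-2)) = 12 + 6*(-4) = 12 - 24 = -12)
I(V, W) = -8*I*√11 (I(V, W) = -8*√(1 - 12) = -8*I*√11)
I(17, (p(3, -4) + 0)*4)² = (-8*I*√11)² = -704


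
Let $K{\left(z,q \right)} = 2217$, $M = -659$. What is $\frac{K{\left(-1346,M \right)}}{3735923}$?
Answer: $\frac{2217}{3735923} \approx 0.00059343$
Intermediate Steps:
$\frac{K{\left(-1346,M \right)}}{3735923} = \frac{2217}{3735923}$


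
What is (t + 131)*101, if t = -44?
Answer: 8787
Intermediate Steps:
(t + 131)*101 = (-44 + 131)*101 = 87*101 = 8787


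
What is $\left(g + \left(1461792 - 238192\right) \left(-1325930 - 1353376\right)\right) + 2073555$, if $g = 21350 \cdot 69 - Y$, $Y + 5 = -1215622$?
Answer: $-3278394059268$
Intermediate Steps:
$Y = -1215627$ ($Y = -5 - 1215622 = -1215627$)
$g = 2688777$ ($g = 21350 \cdot 69 - -1215627 = 1473150 + 1215627 = 2688777$)
$\left(g + \left(1461792 - 238192\right) \left(-1325930 - 1353376\right)\right) + 2073555 = \left(2688777 + \left(1461792 - 238192\right) \left(-1325930 - 1353376\right)\right) + 2073555 = \left(2688777 + 1223600 \left(-2679306\right)\right) + 2073555 = \left(2688777 - 3278398821600\right) + 2073555 = -3278396132823 + 2073555 = -3278394059268$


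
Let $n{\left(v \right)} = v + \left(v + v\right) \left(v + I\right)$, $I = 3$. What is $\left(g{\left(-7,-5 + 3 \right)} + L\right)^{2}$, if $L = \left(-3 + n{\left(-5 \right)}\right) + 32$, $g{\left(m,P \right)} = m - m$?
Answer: $1936$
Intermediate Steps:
$n{\left(v \right)} = v + 2 v \left(3 + v\right)$ ($n{\left(v \right)} = v + \left(v + v\right) \left(v + 3\right) = v + 2 v \left(3 + v\right)$)
$g{\left(m,P \right)} = 0$
$L = 44$ ($L = \left(-3 - 5 \left(7 + 2 \left(-5\right)\right)\right) + 32 = \left(-3 - 5 \left(7 - 10\right)\right) + 32 = \left(-3 - -15\right) + 32 = \left(-3 + 15\right) + 32 = 12 + 32 = 44$)
$\left(g{\left(-7,-5 + 3 \right)} + L\right)^{2} = \left(0 + 44\right)^{2} = 44^{2} = 1936$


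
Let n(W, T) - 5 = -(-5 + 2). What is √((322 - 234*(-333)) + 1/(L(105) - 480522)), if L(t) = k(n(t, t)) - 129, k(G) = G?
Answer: √18075748405742913/480643 ≈ 279.72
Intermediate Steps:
n(W, T) = 8 (n(W, T) = 5 - (-5 + 2) = 5 - 1*(-3) = 5 + 3 = 8)
L(t) = -121 (L(t) = 8 - 129 = -121)
√((322 - 234*(-333)) + 1/(L(105) - 480522)) = √((322 - 234*(-333)) + 1/(-121 - 480522)) = √((322 + 77922) + 1/(-480643)) = √(78244 - 1/480643) = √(37607430891/480643) = √18075748405742913/480643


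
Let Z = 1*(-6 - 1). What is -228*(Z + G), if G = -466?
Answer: 107844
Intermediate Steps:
Z = -7 (Z = 1*(-7) = -7)
-228*(Z + G) = -228*(-7 - 466) = -228*(-473) = 107844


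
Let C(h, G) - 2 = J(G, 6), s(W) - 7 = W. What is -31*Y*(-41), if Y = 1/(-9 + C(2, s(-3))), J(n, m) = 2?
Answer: -1271/5 ≈ -254.20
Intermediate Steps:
s(W) = 7 + W
C(h, G) = 4 (C(h, G) = 2 + 2 = 4)
Y = -1/5 (Y = 1/(-9 + 4) = 1/(-5) = -1/5 ≈ -0.20000)
-31*Y*(-41) = -31*(-1/5)*(-41) = (31/5)*(-41) = -1271/5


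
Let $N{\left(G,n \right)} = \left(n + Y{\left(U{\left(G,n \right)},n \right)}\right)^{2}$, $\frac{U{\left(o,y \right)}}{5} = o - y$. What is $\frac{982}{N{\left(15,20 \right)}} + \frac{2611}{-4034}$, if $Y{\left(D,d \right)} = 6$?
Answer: $\frac{274544}{340873} \approx 0.80541$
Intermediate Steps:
$U{\left(o,y \right)} = - 5 y + 5 o$ ($U{\left(o,y \right)} = 5 \left(o - y\right) = - 5 y + 5 o$)
$N{\left(G,n \right)} = \left(6 + n\right)^{2}$ ($N{\left(G,n \right)} = \left(n + 6\right)^{2} = \left(6 + n\right)^{2}$)
$\frac{982}{N{\left(15,20 \right)}} + \frac{2611}{-4034} = \frac{982}{\left(6 + 20\right)^{2}} + \frac{2611}{-4034} = \frac{982}{26^{2}} + 2611 \left(- \frac{1}{4034}\right) = \frac{982}{676} - \frac{2611}{4034} = 982 \cdot \frac{1}{676} - \frac{2611}{4034} = \frac{491}{338} - \frac{2611}{4034} = \frac{274544}{340873}$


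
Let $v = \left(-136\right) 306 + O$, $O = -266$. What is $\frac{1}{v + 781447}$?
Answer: $\frac{1}{739565} \approx 1.3521 \cdot 10^{-6}$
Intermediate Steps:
$v = -41882$ ($v = \left(-136\right) 306 - 266 = -41616 - 266 = -41882$)
$\frac{1}{v + 781447} = \frac{1}{-41882 + 781447} = \frac{1}{739565}$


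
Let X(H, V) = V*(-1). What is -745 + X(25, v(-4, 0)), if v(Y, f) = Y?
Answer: -741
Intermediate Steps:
X(H, V) = -V
-745 + X(25, v(-4, 0)) = -745 - 1*(-4) = -745 + 4 = -741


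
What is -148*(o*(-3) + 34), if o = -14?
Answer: -11248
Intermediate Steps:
-148*(o*(-3) + 34) = -148*(-14*(-3) + 34) = -148*(42 + 34) = -148*76 = -11248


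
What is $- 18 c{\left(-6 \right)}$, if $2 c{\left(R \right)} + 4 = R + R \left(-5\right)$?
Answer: $-180$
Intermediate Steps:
$c{\left(R \right)} = -2 - 2 R$ ($c{\left(R \right)} = -2 + \frac{R + R \left(-5\right)}{2} = -2 + \frac{R - 5 R}{2} = -2 + \frac{\left(-4\right) R}{2} = -2 - 2 R$)
$- 18 c{\left(-6 \right)} = - 18 \left(-2 - -12\right) = - 18 \left(-2 + 12\right) = \left(-18\right) 10 = -180$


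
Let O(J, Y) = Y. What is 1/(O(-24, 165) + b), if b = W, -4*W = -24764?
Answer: 1/6356 ≈ 0.00015733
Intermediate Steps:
W = 6191 (W = -1/4*(-24764) = 6191)
b = 6191
1/(O(-24, 165) + b) = 1/(165 + 6191) = 1/6356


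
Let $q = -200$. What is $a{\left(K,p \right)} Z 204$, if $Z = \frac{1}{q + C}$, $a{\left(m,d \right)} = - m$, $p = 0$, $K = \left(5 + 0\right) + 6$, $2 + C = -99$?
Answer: $\frac{2244}{301} \approx 7.4551$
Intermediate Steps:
$C = -101$ ($C = -2 - 99 = -101$)
$K = 11$ ($K = 5 + 6 = 11$)
$Z = - \frac{1}{301}$ ($Z = \frac{1}{-200 - 101} = \frac{1}{-301} = - \frac{1}{301} \approx -0.0033223$)
$a{\left(K,p \right)} Z 204 = \left(-1\right) 11 \left(- \frac{1}{301}\right) 204 = \left(-11\right) \left(- \frac{1}{301}\right) 204 = \frac{11}{301} \cdot 204 = \frac{2244}{301}$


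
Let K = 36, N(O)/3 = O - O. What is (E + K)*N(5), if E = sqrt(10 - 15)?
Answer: 0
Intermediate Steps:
N(O) = 0 (N(O) = 3*(O - O) = 3*0 = 0)
E = I*sqrt(5) (E = sqrt(-5) = I*sqrt(5) ≈ 2.2361*I)
(E + K)*N(5) = (I*sqrt(5) + 36)*0 = (36 + I*sqrt(5))*0 = 0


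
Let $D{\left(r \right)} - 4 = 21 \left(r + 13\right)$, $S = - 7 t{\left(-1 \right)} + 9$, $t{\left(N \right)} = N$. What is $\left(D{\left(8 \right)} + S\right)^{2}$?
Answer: $212521$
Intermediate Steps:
$S = 16$ ($S = \left(-7\right) \left(-1\right) + 9 = 7 + 9 = 16$)
$D{\left(r \right)} = 277 + 21 r$ ($D{\left(r \right)} = 4 + 21 \left(r + 13\right) = 4 + 21 \left(13 + r\right) = 4 + \left(273 + 21 r\right) = 277 + 21 r$)
$\left(D{\left(8 \right)} + S\right)^{2} = \left(\left(277 + 21 \cdot 8\right) + 16\right)^{2} = \left(\left(277 + 168\right) + 16\right)^{2} = \left(445 + 16\right)^{2} = 461^{2} = 212521$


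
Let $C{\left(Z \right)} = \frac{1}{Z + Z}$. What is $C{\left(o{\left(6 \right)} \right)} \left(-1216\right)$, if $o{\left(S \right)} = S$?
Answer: $- \frac{304}{3} \approx -101.33$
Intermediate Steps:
$C{\left(Z \right)} = \frac{1}{2 Z}$
$C{\left(o{\left(6 \right)} \right)} \left(-1216\right) = \frac{1}{2 \cdot 6} \left(-1216\right) = \frac{1}{2} \cdot \frac{1}{6} \left(-1216\right) = \frac{1}{12} \left(-1216\right) = - \frac{304}{3}$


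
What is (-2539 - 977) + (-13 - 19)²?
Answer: -2492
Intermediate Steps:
(-2539 - 977) + (-13 - 19)² = -3516 + (-32)² = -3516 + 1024 = -2492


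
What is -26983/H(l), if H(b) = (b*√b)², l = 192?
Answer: -26983/7077888 ≈ -0.0038123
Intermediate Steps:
H(b) = b³ (H(b) = (b^(3/2))² = b³)
-26983/H(l) = -26983/(192³) = -26983/7077888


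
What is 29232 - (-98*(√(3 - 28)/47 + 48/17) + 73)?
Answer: 500407/17 + 490*I/47 ≈ 29436.0 + 10.426*I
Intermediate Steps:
29232 - (-98*(√(3 - 28)/47 + 48/17) + 73) = 29232 - (-98*(√(-25)*(1/47) + 48*(1/17)) + 73) = 29232 - (-98*((5*I)*(1/47) + 48/17) + 73) = 29232 - (-98*(5*I/47 + 48/17) + 73) = 29232 - (-98*(48/17 + 5*I/47) + 73) = 29232 - ((-4704/17 - 490*I/47) + 73) = 29232 - (-3463/17 - 490*I/47) = 29232 + (3463/17 + 490*I/47) = 500407/17 + 490*I/47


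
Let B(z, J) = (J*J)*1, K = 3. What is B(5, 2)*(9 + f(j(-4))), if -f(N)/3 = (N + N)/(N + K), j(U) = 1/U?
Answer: 420/11 ≈ 38.182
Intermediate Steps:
B(z, J) = J² (B(z, J) = J²*1 = J²)
j(U) = 1/U
f(N) = -6*N/(3 + N) (f(N) = -3*(N + N)/(N + 3) = -3*2*N/(3 + N) = -6*N/(3 + N))
B(5, 2)*(9 + f(j(-4))) = 2²*(9 - 6/(-4*(3 + 1/(-4)))) = 4*(9 - 6*(-¼)/(3 - ¼)) = 4*(9 - 6*(-¼)/11/4) = 4*(9 - 6*(-¼)*4/11) = 4*(9 + 6/11) = 4*(105/11) = 420/11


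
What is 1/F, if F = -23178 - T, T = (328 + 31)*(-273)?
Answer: 1/74829 ≈ 1.3364e-5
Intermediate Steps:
T = -98007 (T = 359*(-273) = -98007)
F = 74829 (F = -23178 - 1*(-98007) = -23178 + 98007 = 74829)
1/F = 1/74829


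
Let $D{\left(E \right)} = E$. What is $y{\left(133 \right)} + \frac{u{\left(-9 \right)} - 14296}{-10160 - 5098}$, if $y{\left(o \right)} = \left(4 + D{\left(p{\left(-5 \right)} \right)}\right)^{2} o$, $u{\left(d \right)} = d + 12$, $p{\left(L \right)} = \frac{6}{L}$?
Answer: $\frac{398102869}{381450} \approx 1043.7$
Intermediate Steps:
$u{\left(d \right)} = 12 + d$
$y{\left(o \right)} = \frac{196 o}{25}$ ($y{\left(o \right)} = \left(4 + \frac{6}{-5}\right)^{2} o = \left(4 + 6 \left(- \frac{1}{5}\right)\right)^{2} o = \left(4 - \frac{6}{5}\right)^{2} o = \left(\frac{14}{5}\right)^{2} o = \frac{196 o}{25}$)
$y{\left(133 \right)} + \frac{u{\left(-9 \right)} - 14296}{-10160 - 5098} = \frac{196}{25} \cdot 133 + \frac{\left(12 - 9\right) - 14296}{-10160 - 5098} = \frac{26068}{25} + \frac{3 - 14296}{-15258} = \frac{26068}{25} - - \frac{14293}{15258} = \frac{26068}{25} + \frac{14293}{15258} = \frac{398102869}{381450}$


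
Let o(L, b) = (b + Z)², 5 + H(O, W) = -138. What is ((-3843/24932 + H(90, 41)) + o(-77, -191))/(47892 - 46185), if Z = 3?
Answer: 877627489/42558924 ≈ 20.621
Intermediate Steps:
H(O, W) = -143 (H(O, W) = -5 - 138 = -143)
o(L, b) = (3 + b)² (o(L, b) = (b + 3)² = (3 + b)²)
((-3843/24932 + H(90, 41)) + o(-77, -191))/(47892 - 46185) = ((-3843/24932 - 143) + (3 - 191)²)/(47892 - 46185) = ((-3843*1/24932 - 143) + (-188)²)/1707 = ((-3843/24932 - 143) + 35344)*(1/1707) = (-3569119/24932 + 35344)*(1/1707) = (877627489/24932)*(1/1707) = 877627489/42558924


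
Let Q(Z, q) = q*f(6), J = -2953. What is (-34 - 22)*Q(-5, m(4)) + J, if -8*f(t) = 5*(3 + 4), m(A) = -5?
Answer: -4178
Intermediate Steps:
f(t) = -35/8 (f(t) = -5*(3 + 4)/8 = -5*7/8 = -⅛*35 = -35/8)
Q(Z, q) = -35*q/8 (Q(Z, q) = q*(-35/8) = -35*q/8)
(-34 - 22)*Q(-5, m(4)) + J = (-34 - 22)*(-35/8*(-5)) - 2953 = -56*175/8 - 2953 = -1225 - 2953 = -4178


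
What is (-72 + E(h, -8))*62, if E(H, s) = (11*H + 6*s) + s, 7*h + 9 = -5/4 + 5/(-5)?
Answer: -126449/14 ≈ -9032.1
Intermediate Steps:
h = -45/28 (h = -9/7 + (-5/4 + 5/(-5))/7 = -9/7 + (-5*1/4 + 5*(-1/5))/7 = -9/7 + (-5/4 - 1)/7 = -9/7 + (1/7)*(-9/4) = -9/7 - 9/28 = -45/28 ≈ -1.6071)
E(H, s) = 7*s + 11*H (E(H, s) = (6*s + 11*H) + s = 7*s + 11*H)
(-72 + E(h, -8))*62 = (-72 + (7*(-8) + 11*(-45/28)))*62 = (-72 + (-56 - 495/28))*62 = (-72 - 2063/28)*62 = -4079/28*62 = -126449/14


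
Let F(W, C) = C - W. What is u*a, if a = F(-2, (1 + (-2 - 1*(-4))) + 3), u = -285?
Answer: -2280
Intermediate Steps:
a = 8 (a = ((1 + (-2 - 1*(-4))) + 3) - 1*(-2) = ((1 + (-2 + 4)) + 3) + 2 = ((1 + 2) + 3) + 2 = (3 + 3) + 2 = 6 + 2 = 8)
u*a = -285*8 = -2280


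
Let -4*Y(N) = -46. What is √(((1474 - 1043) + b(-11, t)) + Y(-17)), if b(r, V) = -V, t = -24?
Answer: √1866/2 ≈ 21.599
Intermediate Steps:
Y(N) = 23/2 (Y(N) = -¼*(-46) = 23/2)
√(((1474 - 1043) + b(-11, t)) + Y(-17)) = √(((1474 - 1043) - 1*(-24)) + 23/2) = √((431 + 24) + 23/2) = √(455 + 23/2) = √(933/2) = √1866/2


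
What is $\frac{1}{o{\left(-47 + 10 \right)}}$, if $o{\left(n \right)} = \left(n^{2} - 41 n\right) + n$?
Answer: $\frac{1}{2849} \approx 0.000351$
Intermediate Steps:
$o{\left(n \right)} = n^{2} - 40 n$
$\frac{1}{o{\left(-47 + 10 \right)}} = \frac{1}{\left(-47 + 10\right) \left(-40 + \left(-47 + 10\right)\right)} = \frac{1}{\left(-37\right) \left(-40 - 37\right)} = \frac{1}{\left(-37\right) \left(-77\right)} = \frac{1}{2849}$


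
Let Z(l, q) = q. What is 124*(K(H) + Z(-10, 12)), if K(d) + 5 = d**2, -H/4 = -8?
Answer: 127844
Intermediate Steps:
H = 32 (H = -4*(-8) = 32)
K(d) = -5 + d**2
124*(K(H) + Z(-10, 12)) = 124*((-5 + 32**2) + 12) = 124*((-5 + 1024) + 12) = 124*(1019 + 12) = 124*1031 = 127844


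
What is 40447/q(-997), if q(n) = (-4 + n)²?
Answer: 3677/91091 ≈ 0.040366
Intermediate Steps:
40447/q(-997) = 40447/((-4 - 997)²) = 40447/((-1001)²) = 40447/1002001 = 40447*(1/1002001) = 3677/91091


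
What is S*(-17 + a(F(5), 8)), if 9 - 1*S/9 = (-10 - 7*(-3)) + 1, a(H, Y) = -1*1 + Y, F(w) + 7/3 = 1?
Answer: 270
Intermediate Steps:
F(w) = -4/3 (F(w) = -7/3 + 1 = -4/3)
a(H, Y) = -1 + Y
S = -27 (S = 81 - 9*((-10 - 7*(-3)) + 1) = 81 - 9*((-10 + 21) + 1) = 81 - 9*(11 + 1) = 81 - 9*12 = 81 - 108 = -27)
S*(-17 + a(F(5), 8)) = -27*(-17 + (-1 + 8)) = -27*(-17 + 7) = -27*(-10) = 270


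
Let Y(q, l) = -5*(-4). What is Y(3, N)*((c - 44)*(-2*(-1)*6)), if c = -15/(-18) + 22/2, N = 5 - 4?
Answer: -7720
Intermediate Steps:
N = 1
Y(q, l) = 20
c = 71/6 (c = -15*(-1/18) + 22*(½) = ⅚ + 11 = 71/6 ≈ 11.833)
Y(3, N)*((c - 44)*(-2*(-1)*6)) = 20*((71/6 - 44)*(-2*(-1)*6)) = 20*(-193*6/3) = 20*(-193/6*12) = 20*(-386) = -7720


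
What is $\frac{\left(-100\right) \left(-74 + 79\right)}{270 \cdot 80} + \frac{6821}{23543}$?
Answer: $\frac{1355621}{5085288} \approx 0.26658$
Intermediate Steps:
$\frac{\left(-100\right) \left(-74 + 79\right)}{270 \cdot 80} + \frac{6821}{23543} = \frac{\left(-100\right) 5}{21600} + 6821 \cdot \frac{1}{23543} = \left(-500\right) \frac{1}{21600} + \frac{6821}{23543} = - \frac{5}{216} + \frac{6821}{23543} = \frac{1355621}{5085288}$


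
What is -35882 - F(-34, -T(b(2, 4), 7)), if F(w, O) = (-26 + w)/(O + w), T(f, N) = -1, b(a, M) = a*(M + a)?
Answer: -394722/11 ≈ -35884.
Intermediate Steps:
F(w, O) = (-26 + w)/(O + w)
-35882 - F(-34, -T(b(2, 4), 7)) = -35882 - (-26 - 34)/(-1*(-1) - 34) = -35882 - (-60)/(1 - 34) = -35882 - (-60)/(-33) = -35882 - (-1)*(-60)/33 = -35882 - 1*20/11 = -35882 - 20/11 = -394722/11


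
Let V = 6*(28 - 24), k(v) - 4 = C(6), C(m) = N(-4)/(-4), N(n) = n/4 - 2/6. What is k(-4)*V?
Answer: 104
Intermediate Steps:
N(n) = -⅓ + n/4 (N(n) = n*(¼) - 2*⅙ = n/4 - ⅓ = -⅓ + n/4)
C(m) = ⅓ (C(m) = (-⅓ + (¼)*(-4))/(-4) = (-⅓ - 1)*(-¼) = -4/3*(-¼) = ⅓)
k(v) = 13/3 (k(v) = 4 + ⅓ = 13/3)
V = 24 (V = 6*4 = 24)
k(-4)*V = (13/3)*24 = 104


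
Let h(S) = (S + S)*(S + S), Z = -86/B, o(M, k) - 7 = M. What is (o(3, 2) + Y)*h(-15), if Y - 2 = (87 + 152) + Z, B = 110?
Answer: 2477160/11 ≈ 2.2520e+5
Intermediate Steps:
o(M, k) = 7 + M
Z = -43/55 (Z = -86/110 = -86*1/110 = -43/55 ≈ -0.78182)
h(S) = 4*S**2 (h(S) = (2*S)*(2*S) = 4*S**2)
Y = 13212/55 (Y = 2 + ((87 + 152) - 43/55) = 2 + (239 - 43/55) = 2 + 13102/55 = 13212/55 ≈ 240.22)
(o(3, 2) + Y)*h(-15) = ((7 + 3) + 13212/55)*(4*(-15)**2) = (10 + 13212/55)*(4*225) = (13762/55)*900 = 2477160/11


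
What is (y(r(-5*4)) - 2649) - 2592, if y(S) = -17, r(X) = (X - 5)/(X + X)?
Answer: -5258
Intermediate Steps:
r(X) = (-5 + X)/(2*X) (r(X) = (-5 + X)/((2*X)) = (-5 + X)*(1/(2*X)) = (-5 + X)/(2*X))
(y(r(-5*4)) - 2649) - 2592 = (-17 - 2649) - 2592 = -2666 - 2592 = -5258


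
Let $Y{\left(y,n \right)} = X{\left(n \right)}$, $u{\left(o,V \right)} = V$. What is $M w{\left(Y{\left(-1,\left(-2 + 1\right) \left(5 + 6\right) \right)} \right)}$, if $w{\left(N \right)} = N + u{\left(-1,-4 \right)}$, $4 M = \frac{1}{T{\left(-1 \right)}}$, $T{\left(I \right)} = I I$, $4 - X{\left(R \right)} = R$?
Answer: $\frac{11}{4} \approx 2.75$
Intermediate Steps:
$X{\left(R \right)} = 4 - R$
$Y{\left(y,n \right)} = 4 - n$
$T{\left(I \right)} = I^{2}$
$M = \frac{1}{4}$ ($M = \frac{1}{4 \left(-1\right)^{2}} = \frac{1}{4 \cdot 1} = \frac{1}{4} \cdot 1 = \frac{1}{4} \approx 0.25$)
$w{\left(N \right)} = -4 + N$ ($w{\left(N \right)} = N - 4 = -4 + N$)
$M w{\left(Y{\left(-1,\left(-2 + 1\right) \left(5 + 6\right) \right)} \right)} = \frac{-4 - \left(-4 + \left(-2 + 1\right) \left(5 + 6\right)\right)}{4} = \frac{-4 - \left(-4 - 11\right)}{4} = \frac{-4 + \left(4 - -11\right)}{4} = \frac{-4 + \left(4 + 11\right)}{4} = \frac{-4 + 15}{4} = \frac{1}{4} \cdot 11 = \frac{11}{4}$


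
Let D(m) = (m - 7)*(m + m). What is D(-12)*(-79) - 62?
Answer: -36086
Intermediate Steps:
D(m) = 2*m*(-7 + m) (D(m) = (-7 + m)*(2*m) = 2*m*(-7 + m))
D(-12)*(-79) - 62 = (2*(-12)*(-7 - 12))*(-79) - 62 = (2*(-12)*(-19))*(-79) - 62 = 456*(-79) - 62 = -36024 - 62 = -36086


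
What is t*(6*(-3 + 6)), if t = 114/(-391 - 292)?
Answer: -2052/683 ≈ -3.0044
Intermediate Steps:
t = -114/683 (t = 114/(-683) = 114*(-1/683) = -114/683 ≈ -0.16691)
t*(6*(-3 + 6)) = -684*(-3 + 6)/683 = -684*3/683 = -114/683*18 = -2052/683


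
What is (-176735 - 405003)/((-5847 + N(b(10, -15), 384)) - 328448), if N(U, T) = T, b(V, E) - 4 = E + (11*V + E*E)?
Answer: 581738/333911 ≈ 1.7422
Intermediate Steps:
b(V, E) = 4 + E + E² + 11*V (b(V, E) = 4 + (E + (11*V + E*E)) = 4 + (E + (11*V + E²)) = 4 + (E + (E² + 11*V)) = 4 + (E + E² + 11*V) = 4 + E + E² + 11*V)
(-176735 - 405003)/((-5847 + N(b(10, -15), 384)) - 328448) = (-176735 - 405003)/((-5847 + 384) - 328448) = -581738/(-5463 - 328448) = -581738/(-333911) = -581738*(-1/333911) = 581738/333911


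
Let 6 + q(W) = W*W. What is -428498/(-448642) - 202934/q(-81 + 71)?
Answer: -22751109204/10543087 ≈ -2157.9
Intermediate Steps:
q(W) = -6 + W**2 (q(W) = -6 + W*W = -6 + W**2)
-428498/(-448642) - 202934/q(-81 + 71) = -428498/(-448642) - 202934/(-6 + (-81 + 71)**2) = -428498*(-1/448642) - 202934/(-6 + (-10)**2) = 214249/224321 - 202934/(-6 + 100) = 214249/224321 - 202934/94 = 214249/224321 - 202934*1/94 = 214249/224321 - 101467/47 = -22751109204/10543087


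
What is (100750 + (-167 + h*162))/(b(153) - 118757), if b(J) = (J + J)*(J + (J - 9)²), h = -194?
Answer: 69155/6273277 ≈ 0.011024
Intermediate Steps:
b(J) = 2*J*(J + (-9 + J)²) (b(J) = (2*J)*(J + (-9 + J)²) = 2*J*(J + (-9 + J)²))
(100750 + (-167 + h*162))/(b(153) - 118757) = (100750 + (-167 - 194*162))/(2*153*(153 + (-9 + 153)²) - 118757) = (100750 + (-167 - 31428))/(2*153*(153 + 144²) - 118757) = (100750 - 31595)/(2*153*(153 + 20736) - 118757) = 69155/(2*153*20889 - 118757) = 69155/(6392034 - 118757) = 69155/6273277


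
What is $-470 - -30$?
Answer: $-440$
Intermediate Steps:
$-470 - -30 = -470 + \left(-3 + 33\right) = -470 + 30 = -440$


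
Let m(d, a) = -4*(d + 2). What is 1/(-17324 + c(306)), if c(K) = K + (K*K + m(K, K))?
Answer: 1/75386 ≈ 1.3265e-5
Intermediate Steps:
m(d, a) = -8 - 4*d (m(d, a) = -4*(2 + d) = -8 - 4*d)
c(K) = -8 + K² - 3*K (c(K) = K + (K*K + (-8 - 4*K)) = K + (K² + (-8 - 4*K)) = K + (-8 + K² - 4*K) = -8 + K² - 3*K)
1/(-17324 + c(306)) = 1/(-17324 + (-8 + 306² - 3*306)) = 1/(-17324 + (-8 + 93636 - 918)) = 1/(-17324 + 92710) = 1/75386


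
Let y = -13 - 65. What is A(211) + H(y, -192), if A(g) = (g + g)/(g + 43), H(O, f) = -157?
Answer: -19728/127 ≈ -155.34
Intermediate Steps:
y = -78
A(g) = 2*g/(43 + g) (A(g) = (2*g)/(43 + g) = 2*g/(43 + g))
A(211) + H(y, -192) = 2*211/(43 + 211) - 157 = 2*211/254 - 157 = 2*211*(1/254) - 157 = 211/127 - 157 = -19728/127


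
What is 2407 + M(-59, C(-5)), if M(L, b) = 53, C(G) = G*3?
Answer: 2460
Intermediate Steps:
C(G) = 3*G
2407 + M(-59, C(-5)) = 2407 + 53 = 2460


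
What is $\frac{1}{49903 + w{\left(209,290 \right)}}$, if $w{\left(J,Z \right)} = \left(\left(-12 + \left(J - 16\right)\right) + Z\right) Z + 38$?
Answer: $\frac{1}{186531} \approx 5.361 \cdot 10^{-6}$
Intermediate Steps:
$w{\left(J,Z \right)} = 38 + Z \left(-28 + J + Z\right)$ ($w{\left(J,Z \right)} = \left(\left(-12 + \left(J - 16\right)\right) + Z\right) Z + 38 = \left(\left(-12 + \left(-16 + J\right)\right) + Z\right) Z + 38 = \left(\left(-28 + J\right) + Z\right) Z + 38 = \left(-28 + J + Z\right) Z + 38 = Z \left(-28 + J + Z\right) + 38 = 38 + Z \left(-28 + J + Z\right)$)
$\frac{1}{49903 + w{\left(209,290 \right)}} = \frac{1}{49903 + \left(38 + 290^{2} - 8120 + 209 \cdot 290\right)} = \frac{1}{49903 + \left(38 + 84100 - 8120 + 60610\right)} = \frac{1}{49903 + 136628} = \frac{1}{186531}$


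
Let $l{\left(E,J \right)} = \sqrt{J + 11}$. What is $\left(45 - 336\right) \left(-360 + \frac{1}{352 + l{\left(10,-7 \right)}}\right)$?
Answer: $\frac{12361583}{118} \approx 1.0476 \cdot 10^{5}$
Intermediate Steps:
$l{\left(E,J \right)} = \sqrt{11 + J}$
$\left(45 - 336\right) \left(-360 + \frac{1}{352 + l{\left(10,-7 \right)}}\right) = \left(45 - 336\right) \left(-360 + \frac{1}{352 + \sqrt{11 - 7}}\right) = \left(45 - 336\right) \left(-360 + \frac{1}{352 + \sqrt{4}}\right) = \left(45 - 336\right) \left(-360 + \frac{1}{352 + 2}\right) = - 291 \left(-360 + \frac{1}{354}\right) = \left(-291\right) \left(- \frac{127439}{354}\right) = \frac{12361583}{118}$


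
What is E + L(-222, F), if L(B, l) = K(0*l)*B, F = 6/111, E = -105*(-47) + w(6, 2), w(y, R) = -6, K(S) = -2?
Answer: 5373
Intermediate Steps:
E = 4929 (E = -105*(-47) - 6 = 4935 - 6 = 4929)
F = 2/37 (F = 6*(1/111) = 2/37 ≈ 0.054054)
L(B, l) = -2*B
E + L(-222, F) = 4929 - 2*(-222) = 4929 + 444 = 5373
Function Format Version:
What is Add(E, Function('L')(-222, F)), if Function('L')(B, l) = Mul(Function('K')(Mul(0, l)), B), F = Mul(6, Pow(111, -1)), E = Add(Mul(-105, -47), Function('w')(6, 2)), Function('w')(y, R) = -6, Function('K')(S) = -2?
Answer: 5373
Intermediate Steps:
E = 4929 (E = Add(Mul(-105, -47), -6) = Add(4935, -6) = 4929)
F = Rational(2, 37) (F = Mul(6, Rational(1, 111)) = Rational(2, 37) ≈ 0.054054)
Function('L')(B, l) = Mul(-2, B)
Add(E, Function('L')(-222, F)) = Add(4929, Mul(-2, -222)) = Add(4929, 444) = 5373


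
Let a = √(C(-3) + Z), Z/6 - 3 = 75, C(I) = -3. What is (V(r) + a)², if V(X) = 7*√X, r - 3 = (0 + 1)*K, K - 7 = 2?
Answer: 1053 + 84*√155 ≈ 2098.8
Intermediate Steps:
K = 9 (K = 7 + 2 = 9)
r = 12 (r = 3 + (0 + 1)*9 = 3 + 1*9 = 3 + 9 = 12)
Z = 468 (Z = 18 + 6*75 = 18 + 450 = 468)
a = √465 (a = √(-3 + 468) = √465 ≈ 21.564)
(V(r) + a)² = (7*√12 + √465)² = (7*(2*√3) + √465)² = (14*√3 + √465)² = (√465 + 14*√3)²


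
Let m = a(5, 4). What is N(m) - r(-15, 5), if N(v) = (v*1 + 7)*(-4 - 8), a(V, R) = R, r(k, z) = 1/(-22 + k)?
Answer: -4883/37 ≈ -131.97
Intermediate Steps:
m = 4
N(v) = -84 - 12*v (N(v) = (v + 7)*(-12) = (7 + v)*(-12) = -84 - 12*v)
N(m) - r(-15, 5) = (-84 - 12*4) - 1/(-22 - 15) = (-84 - 48) - 1/(-37) = -132 - 1*(-1/37) = -132 + 1/37 = -4883/37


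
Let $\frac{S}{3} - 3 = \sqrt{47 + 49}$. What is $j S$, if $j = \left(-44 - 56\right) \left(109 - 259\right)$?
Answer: $135000 + 180000 \sqrt{6} \approx 5.7591 \cdot 10^{5}$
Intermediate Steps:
$j = 15000$ ($j = \left(-100\right) \left(-150\right) = 15000$)
$S = 9 + 12 \sqrt{6}$ ($S = 9 + 3 \sqrt{47 + 49} = 9 + 3 \sqrt{96} = 9 + 3 \cdot 4 \sqrt{6} = 9 + 12 \sqrt{6} \approx 38.394$)
$j S = 15000 \left(9 + 12 \sqrt{6}\right) = 135000 + 180000 \sqrt{6}$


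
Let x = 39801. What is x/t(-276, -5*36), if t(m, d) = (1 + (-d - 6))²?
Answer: 39801/30625 ≈ 1.2996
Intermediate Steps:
t(m, d) = (-5 - d)² (t(m, d) = (1 + (-6 - d))² = (-5 - d)²)
x/t(-276, -5*36) = 39801/((5 - 5*36)²) = 39801/((5 - 180)²) = 39801/((-175)²) = 39801/30625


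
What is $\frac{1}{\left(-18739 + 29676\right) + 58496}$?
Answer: $\frac{1}{69433} \approx 1.4402 \cdot 10^{-5}$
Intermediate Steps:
$\frac{1}{\left(-18739 + 29676\right) + 58496} = \frac{1}{10937 + 58496} = \frac{1}{69433}$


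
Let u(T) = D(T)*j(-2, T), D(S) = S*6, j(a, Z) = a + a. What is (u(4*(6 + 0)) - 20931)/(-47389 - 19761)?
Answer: 21507/67150 ≈ 0.32028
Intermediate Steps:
j(a, Z) = 2*a
D(S) = 6*S
u(T) = -24*T (u(T) = (6*T)*(2*(-2)) = (6*T)*(-4) = -24*T)
(u(4*(6 + 0)) - 20931)/(-47389 - 19761) = (-96*(6 + 0) - 20931)/(-47389 - 19761) = (-96*6 - 20931)/(-67150) = (-24*24 - 20931)*(-1/67150) = (-576 - 20931)*(-1/67150) = -21507*(-1/67150) = 21507/67150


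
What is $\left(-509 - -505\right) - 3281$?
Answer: $-3285$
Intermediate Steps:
$\left(-509 - -505\right) - 3281 = \left(-509 + \left(\left(-155 + 321\right) + 339\right)\right) - 3281 = \left(-509 + \left(166 + 339\right)\right) - 3281 = \left(-509 + 505\right) - 3281 = -4 - 3281 = -3285$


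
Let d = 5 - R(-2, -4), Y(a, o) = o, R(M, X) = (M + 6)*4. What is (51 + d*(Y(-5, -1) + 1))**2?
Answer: 2601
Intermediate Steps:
R(M, X) = 24 + 4*M (R(M, X) = (6 + M)*4 = 24 + 4*M)
d = -11 (d = 5 - (24 + 4*(-2)) = 5 - (24 - 8) = 5 - 1*16 = 5 - 16 = -11)
(51 + d*(Y(-5, -1) + 1))**2 = (51 - 11*(-1 + 1))**2 = (51 - 11*0)**2 = (51 + 0)**2 = 51**2 = 2601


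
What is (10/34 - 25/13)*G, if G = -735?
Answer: 264600/221 ≈ 1197.3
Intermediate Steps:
(10/34 - 25/13)*G = (10/34 - 25/13)*(-735) = (10*(1/34) - 25*1/13)*(-735) = (5/17 - 25/13)*(-735) = -360/221*(-735) = 264600/221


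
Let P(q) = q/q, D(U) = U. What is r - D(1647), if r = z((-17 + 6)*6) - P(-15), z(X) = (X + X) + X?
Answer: -1846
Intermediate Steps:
z(X) = 3*X (z(X) = 2*X + X = 3*X)
P(q) = 1
r = -199 (r = 3*((-17 + 6)*6) - 1*1 = 3*(-11*6) - 1 = 3*(-66) - 1 = -198 - 1 = -199)
r - D(1647) = -199 - 1*1647 = -199 - 1647 = -1846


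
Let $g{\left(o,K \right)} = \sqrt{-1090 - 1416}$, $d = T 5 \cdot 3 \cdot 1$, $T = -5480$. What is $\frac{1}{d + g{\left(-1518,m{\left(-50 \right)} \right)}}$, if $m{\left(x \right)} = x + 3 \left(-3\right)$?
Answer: $- \frac{41100}{3378421253} - \frac{i \sqrt{2506}}{6756842506} \approx -1.2165 \cdot 10^{-5} - 7.4088 \cdot 10^{-9} i$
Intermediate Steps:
$m{\left(x \right)} = -9 + x$ ($m{\left(x \right)} = x - 9 = -9 + x$)
$d = -82200$ ($d = - 5480 \cdot 5 \cdot 3 \cdot 1 = - 5480 \cdot 15 \cdot 1 = \left(-5480\right) 15 = -82200$)
$g{\left(o,K \right)} = i \sqrt{2506}$ ($g{\left(o,K \right)} = \sqrt{-2506} = i \sqrt{2506}$)
$\frac{1}{d + g{\left(-1518,m{\left(-50 \right)} \right)}} = \frac{1}{-82200 + i \sqrt{2506}}$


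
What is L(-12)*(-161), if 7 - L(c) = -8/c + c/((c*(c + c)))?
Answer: -8211/8 ≈ -1026.4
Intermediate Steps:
L(c) = 7 + 15/(2*c) (L(c) = 7 - (-8/c + c/((c*(c + c)))) = 7 - (-8/c + c/((c*(2*c)))) = 7 - (-8/c + c/((2*c²))) = 7 - (-8/c + c*(1/(2*c²))) = 7 - (-8/c + 1/(2*c)) = 7 - (-15)/(2*c) = 7 + 15/(2*c))
L(-12)*(-161) = (7 + (15/2)/(-12))*(-161) = (7 + (15/2)*(-1/12))*(-161) = (7 - 5/8)*(-161) = (51/8)*(-161) = -8211/8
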